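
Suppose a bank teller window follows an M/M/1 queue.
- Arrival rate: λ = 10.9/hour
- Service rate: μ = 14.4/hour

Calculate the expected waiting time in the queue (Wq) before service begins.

First, compute utilization: ρ = λ/μ = 10.9/14.4 = 0.7569
For M/M/1: Wq = λ/(μ(μ-λ))
Wq = 10.9/(14.4 × (14.4-10.9))
Wq = 10.9/(14.4 × 3.50)
Wq = 0.2163 hours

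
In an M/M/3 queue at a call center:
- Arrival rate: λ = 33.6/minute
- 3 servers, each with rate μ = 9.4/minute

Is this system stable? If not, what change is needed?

Stability requires ρ = λ/(cμ) < 1
ρ = 33.6/(3 × 9.4) = 33.6/28.20 = 1.1915
Since 1.1915 ≥ 1, the system is UNSTABLE.
Need c > λ/μ = 33.6/9.4 = 3.57.
Minimum servers needed: c = 4.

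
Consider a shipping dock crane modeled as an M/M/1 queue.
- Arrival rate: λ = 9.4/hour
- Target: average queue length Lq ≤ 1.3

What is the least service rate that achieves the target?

For M/M/1: Lq = λ²/(μ(μ-λ))
Need Lq ≤ 1.3, i.e. μ(μ-λ) ≥ λ²/1.3
μ² - 9.4μ - 88.36/1.3 ≥ 0  →  μ² - 9.4μ - 67.96923 ≥ 0
Quadratic formula (positive root): μ = [λ + √(λ² + 4×67.96923)]/2
Discriminant: 88.36 + 4×67.96923 = 360.2369, √360.2369 = 18.97991
μ ≥ (9.4 + 18.97991)/2 = 14.1900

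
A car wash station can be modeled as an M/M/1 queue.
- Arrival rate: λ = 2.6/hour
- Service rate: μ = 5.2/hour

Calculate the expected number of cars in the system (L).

ρ = λ/μ = 2.6/5.2 = 0.5000
For M/M/1: L = λ/(μ-λ)
L = 2.6/(5.2-2.6) = 2.6/2.60
L = 1.0000 cars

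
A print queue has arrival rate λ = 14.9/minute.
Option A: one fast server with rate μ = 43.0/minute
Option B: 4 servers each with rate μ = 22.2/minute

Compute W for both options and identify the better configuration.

Option A: single server μ = 43.0 (M/M/1)
  ρ_A = 14.9/43.0 = 0.3465
  W_A = 1/(μ-λ) = 1/(43.0-14.9) = 1/28.10 = 0.03559

Option B: 4 servers μ = 22.2 (M/M/4)
  ρ_B = λ/(cμ) = 14.9/(4×22.2) = 0.1678
  Offered load a = λ/μ = cρ = 14.9/22.2 = 0.6712
  P₀ = [ Σₙ₌₀^3 aⁿ/n! + a^4/(4!(1-ρ)) ]⁻¹
  Σ = a^0/0! + a^1/1! + a^2/2! + a^3/3! = 1.0000 + 0.6712 + 0.2252 + 0.05039 = 1.9468
  a^4/(4!(1-ρ)) = 0.2029/(24 × 0.8322) = 0.01016
  P₀ = 1/(1.9468 + 0.01016) = 0.5110
  Lq = P₀·a^4·ρ / (4!(1-ρ)²) = 0.5110 × 0.2029 × 0.1678 / (24 × 0.6926) = 0.001047
  Wq_B = Lq/λ = 0.00104677/14.9 = 0.00007025
  W_B = Wq_B + 1/μ = 0.00007025 + 0.04505 = 0.04512

Since W_A = 0.03559 < W_B = 0.04512, Option A (single fast server) has the shorter time in system.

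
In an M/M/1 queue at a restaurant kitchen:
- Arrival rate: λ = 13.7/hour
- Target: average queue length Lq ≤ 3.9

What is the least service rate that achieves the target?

For M/M/1: Lq = λ²/(μ(μ-λ))
Need Lq ≤ 3.9, i.e. μ(μ-λ) ≥ λ²/3.9
μ² - 13.7μ - 187.69/3.9 ≥ 0  →  μ² - 13.7μ - 48.12564 ≥ 0
Quadratic formula (positive root): μ = [λ + √(λ² + 4×48.12564)]/2
Discriminant: 187.69 + 4×48.12564 = 380.1926, √380.1926 = 19.49853
μ ≥ (13.7 + 19.49853)/2 = 16.5993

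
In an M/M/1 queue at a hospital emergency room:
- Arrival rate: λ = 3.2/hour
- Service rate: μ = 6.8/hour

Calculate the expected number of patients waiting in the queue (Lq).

ρ = λ/μ = 3.2/6.8 = 0.4706
For M/M/1: Lq = λ²/(μ(μ-λ))
Lq = 10.24/(6.8 × 3.60)
Lq = 0.4183 patients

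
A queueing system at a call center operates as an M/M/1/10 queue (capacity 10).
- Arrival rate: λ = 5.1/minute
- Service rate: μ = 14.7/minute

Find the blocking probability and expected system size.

ρ = λ/μ = 5.1/14.7 = 0.34694
P₀ = (1-ρ)/(1-ρ^(K+1)) = (1-0.34694)/(1-0.34694^11) = 0.6531/1.0000 = 0.6531
P_K = P₀×ρ^K = 0.6531 × 0.34694^10 = 0.6531 × 0.00002527 = 0.00001650
Blocking probability P_10 = 0.00001650 (0.001650%)
L = ρ[1 - (K+1)ρ^K + Kρ^(K+1)] / [(1-ρ)(1-ρ^(K+1))]
L = 0.34694 × (1 - 11×0.00002527 + 10×0.000008766) / ((1 - 0.34694) × (1 - 0.000008766)) = 0.5312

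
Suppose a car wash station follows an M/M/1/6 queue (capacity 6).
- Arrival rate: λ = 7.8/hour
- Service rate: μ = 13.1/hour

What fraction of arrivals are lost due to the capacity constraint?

ρ = λ/μ = 7.8/13.1 = 0.59542
P₀ = (1-ρ)/(1-ρ^(K+1)) = (1-0.59542)/(1-0.59542^7) = 0.4046/0.9735 = 0.4156
P_K = P₀×ρ^K = 0.4156 × 0.59542^6 = 0.4156 × 0.04456 = 0.01852
Blocking probability = 1.85%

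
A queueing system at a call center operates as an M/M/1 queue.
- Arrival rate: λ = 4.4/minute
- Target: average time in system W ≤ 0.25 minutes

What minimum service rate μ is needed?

For M/M/1: W = 1/(μ-λ)
Need W ≤ 0.25, so 1/(μ-λ) ≤ 0.25
μ - λ ≥ 1/0.25 = 4.0000
μ ≥ 4.4 + 4.0000 = 8.4000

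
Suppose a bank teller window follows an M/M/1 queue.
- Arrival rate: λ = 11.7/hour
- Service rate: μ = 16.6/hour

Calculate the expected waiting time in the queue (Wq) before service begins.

First, compute utilization: ρ = λ/μ = 11.7/16.6 = 0.7048
For M/M/1: Wq = λ/(μ(μ-λ))
Wq = 11.7/(16.6 × (16.6-11.7))
Wq = 11.7/(16.6 × 4.90)
Wq = 0.1438 hours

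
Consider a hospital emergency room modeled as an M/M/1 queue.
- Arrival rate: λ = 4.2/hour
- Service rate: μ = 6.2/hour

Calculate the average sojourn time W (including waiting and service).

First, compute utilization: ρ = λ/μ = 4.2/6.2 = 0.6774
For M/M/1: W = 1/(μ-λ)
W = 1/(6.2-4.2) = 1/2.00
W = 0.5000 hours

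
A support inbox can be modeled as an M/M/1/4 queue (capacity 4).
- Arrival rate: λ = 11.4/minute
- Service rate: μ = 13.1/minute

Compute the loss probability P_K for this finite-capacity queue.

ρ = λ/μ = 11.4/13.1 = 0.87023
P₀ = (1-ρ)/(1-ρ^(K+1)) = (1-0.87023)/(1-0.87023^5) = 0.1298/0.5009 = 0.2591
P_K = P₀×ρ^K = 0.2591 × 0.87023^4 = 0.2591 × 0.5735 = 0.1486
Blocking probability = 14.86%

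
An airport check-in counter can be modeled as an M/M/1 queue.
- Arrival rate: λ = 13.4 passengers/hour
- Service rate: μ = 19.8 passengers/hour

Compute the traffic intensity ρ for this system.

Server utilization: ρ = λ/μ
ρ = 13.4/19.8 = 0.6768
The server is busy 67.68% of the time.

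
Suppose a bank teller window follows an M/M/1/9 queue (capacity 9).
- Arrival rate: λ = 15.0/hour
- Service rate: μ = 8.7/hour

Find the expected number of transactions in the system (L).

ρ = λ/μ = 15.0/8.7 = 1.72414
P₀ = (1-ρ)/(1-ρ^(K+1)) = (1-1.72414)/(1-1.72414^10) = -0.7241/-231.1268 = 0.003133
P_K = P₀×ρ^K = 0.003133 × 1.72414^9 = 0.003133 × 134.6334 = 0.4218
L = ρ[1 - (K+1)ρ^K + Kρ^(K+1)] / [(1-ρ)(1-ρ^(K+1))]
L = 1.72414 × (1 - 10×134.6334 + 9×232.1268) / ((1 - 1.72414) × (1 - 232.1268)) = 7.6623 transactions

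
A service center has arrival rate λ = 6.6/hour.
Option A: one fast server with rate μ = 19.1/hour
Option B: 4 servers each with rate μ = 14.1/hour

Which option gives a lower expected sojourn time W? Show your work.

Option A: single server μ = 19.1 (M/M/1)
  ρ_A = 6.6/19.1 = 0.3455
  W_A = 1/(μ-λ) = 1/(19.1-6.6) = 1/12.50 = 0.08000

Option B: 4 servers μ = 14.1 (M/M/4)
  ρ_B = λ/(cμ) = 6.6/(4×14.1) = 0.1170
  Offered load a = λ/μ = cρ = 6.6/14.1 = 0.4681
  P₀ = [ Σₙ₌₀^3 aⁿ/n! + a^4/(4!(1-ρ)) ]⁻¹
  Σ = a^0/0! + a^1/1! + a^2/2! + a^3/3! = 1.0000 + 0.46809 + 0.10955 + 0.017093 = 1.5947
  a^4/(4!(1-ρ)) = 0.04801/(24 × 0.8830) = 0.002265
  P₀ = 1/(1.5947 + 0.002265) = 0.6262
  Lq = P₀·a^4·ρ / (4!(1-ρ)²) = 0.6262 × 0.04801 × 0.1170 / (24 × 0.7797) = 0.0001880
  Wq_B = Lq/λ = 0.0001880/6.6 = 0.00002848
  W_B = Wq_B + 1/μ = 0.00002848 + 0.07092 = 0.07095

Since W_B = 0.07095 < W_A = 0.08000, Option B (multiple servers) has the shorter time in system.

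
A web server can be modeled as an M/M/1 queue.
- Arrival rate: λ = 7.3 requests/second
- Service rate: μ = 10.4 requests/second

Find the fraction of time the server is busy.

Server utilization: ρ = λ/μ
ρ = 7.3/10.4 = 0.7019
The server is busy 70.19% of the time.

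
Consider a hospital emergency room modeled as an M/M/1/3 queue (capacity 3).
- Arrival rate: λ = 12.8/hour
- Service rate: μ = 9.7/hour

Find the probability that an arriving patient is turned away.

ρ = λ/μ = 12.8/9.7 = 1.3196
P₀ = (1-ρ)/(1-ρ^(K+1)) = (1-1.3196)/(1-1.3196^4) = -0.3196/-2.0323 = 0.1573
P_K = P₀×ρ^K = 0.15726 × 1.3196^3 = 0.15726 × 2.2979 = 0.3614
Blocking probability = 36.14%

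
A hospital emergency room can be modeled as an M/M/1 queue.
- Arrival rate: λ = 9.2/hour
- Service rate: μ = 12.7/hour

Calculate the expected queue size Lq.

ρ = λ/μ = 9.2/12.7 = 0.7244
For M/M/1: Lq = λ²/(μ(μ-λ))
Lq = 84.64/(12.7 × 3.50)
Lq = 1.9042 patients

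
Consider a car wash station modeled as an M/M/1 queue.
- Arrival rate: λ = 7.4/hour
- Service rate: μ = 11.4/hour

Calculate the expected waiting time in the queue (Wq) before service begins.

First, compute utilization: ρ = λ/μ = 7.4/11.4 = 0.6491
For M/M/1: Wq = λ/(μ(μ-λ))
Wq = 7.4/(11.4 × (11.4-7.4))
Wq = 7.4/(11.4 × 4.00)
Wq = 0.1623 hours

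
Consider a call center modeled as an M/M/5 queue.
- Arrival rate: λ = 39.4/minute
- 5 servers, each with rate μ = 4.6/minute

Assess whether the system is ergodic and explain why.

Stability requires ρ = λ/(cμ) < 1
ρ = 39.4/(5 × 4.6) = 39.4/23.00 = 1.7130
Since 1.7130 ≥ 1, the system is UNSTABLE.
Need c > λ/μ = 39.4/4.6 = 8.57.
Minimum servers needed: c = 9.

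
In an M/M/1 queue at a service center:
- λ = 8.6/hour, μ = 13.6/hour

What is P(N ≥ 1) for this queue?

ρ = λ/μ = 8.6/13.6 = 0.6324
P(N ≥ n) = ρⁿ
P(N ≥ 1) = 0.6324^1
P(N ≥ 1) = 0.6324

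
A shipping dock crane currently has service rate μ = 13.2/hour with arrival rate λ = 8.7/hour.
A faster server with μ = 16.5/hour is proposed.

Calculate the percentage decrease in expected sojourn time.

System 1: ρ₁ = 8.7/13.2 = 0.6591, W₁ = 1/(13.2-8.7) = 0.222222
System 2: ρ₂ = 8.7/16.5 = 0.5273, W₂ = 1/(16.5-8.7) = 0.128205
Improvement: (W₁-W₂)/W₁ = (0.222222-0.128205)/0.222222 = 42.31%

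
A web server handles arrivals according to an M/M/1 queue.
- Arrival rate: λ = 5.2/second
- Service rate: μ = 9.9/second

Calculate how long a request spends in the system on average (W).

First, compute utilization: ρ = λ/μ = 5.2/9.9 = 0.5253
For M/M/1: W = 1/(μ-λ)
W = 1/(9.9-5.2) = 1/4.70
W = 0.2128 seconds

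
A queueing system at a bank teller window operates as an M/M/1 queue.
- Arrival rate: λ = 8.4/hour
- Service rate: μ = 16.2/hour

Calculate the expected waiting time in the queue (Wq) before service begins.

First, compute utilization: ρ = λ/μ = 8.4/16.2 = 0.5185
For M/M/1: Wq = λ/(μ(μ-λ))
Wq = 8.4/(16.2 × (16.2-8.4))
Wq = 8.4/(16.2 × 7.80)
Wq = 0.06648 hours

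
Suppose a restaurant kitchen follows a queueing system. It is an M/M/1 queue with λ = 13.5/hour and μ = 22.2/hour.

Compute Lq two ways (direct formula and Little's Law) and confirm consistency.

Method 1 (direct): Lq = λ²/(μ(μ-λ)) = 182.25/(22.2 × 8.70) = 0.9436

Method 2 (Little's Law):
W = 1/(μ-λ) = 1/8.70 = 0.1149425
Wq = W - 1/μ = 0.1149425 - 0.04504505 = 0.069897
Lq = λWq = 13.5 × 0.069897 = 0.9436 ✔ (matches Method 1)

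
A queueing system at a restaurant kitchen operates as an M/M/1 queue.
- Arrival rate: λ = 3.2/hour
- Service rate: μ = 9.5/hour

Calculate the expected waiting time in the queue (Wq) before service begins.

First, compute utilization: ρ = λ/μ = 3.2/9.5 = 0.3368
For M/M/1: Wq = λ/(μ(μ-λ))
Wq = 3.2/(9.5 × (9.5-3.2))
Wq = 3.2/(9.5 × 6.30)
Wq = 0.05347 hours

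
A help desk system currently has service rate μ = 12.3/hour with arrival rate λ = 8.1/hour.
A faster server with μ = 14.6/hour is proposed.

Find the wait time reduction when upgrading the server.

System 1: ρ₁ = 8.1/12.3 = 0.6585, W₁ = 1/(12.3-8.1) = 0.23810
System 2: ρ₂ = 8.1/14.6 = 0.5548, W₂ = 1/(14.6-8.1) = 0.15385
Improvement: (W₁-W₂)/W₁ = (0.23810-0.15385)/0.23810 = 35.38%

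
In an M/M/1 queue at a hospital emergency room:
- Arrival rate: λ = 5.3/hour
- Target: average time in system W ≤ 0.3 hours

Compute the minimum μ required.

For M/M/1: W = 1/(μ-λ)
Need W ≤ 0.3, so 1/(μ-λ) ≤ 0.3
μ - λ ≥ 1/0.3 = 3.3333
μ ≥ 5.3 + 3.3333 = 8.6333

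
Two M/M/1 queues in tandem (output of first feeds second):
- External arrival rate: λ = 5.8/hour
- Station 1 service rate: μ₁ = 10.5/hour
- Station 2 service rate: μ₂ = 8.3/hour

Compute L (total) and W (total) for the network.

By Jackson's theorem, each station behaves as independent M/M/1.
Station 1: ρ₁ = 5.8/10.5 = 0.5524, L₁ = ρ₁/(1-ρ₁) = λ/(μ₁-λ) = 5.8/4.70 = 1.2340
Station 2: ρ₂ = 5.8/8.3 = 0.6988, L₂ = ρ₂/(1-ρ₂) = λ/(μ₂-λ) = 5.8/2.50 = 2.3200
Total: L = L₁ + L₂ = 1.2340 + 2.3200 = 3.5540
W = L/λ = 3.5540/5.8 = 0.6128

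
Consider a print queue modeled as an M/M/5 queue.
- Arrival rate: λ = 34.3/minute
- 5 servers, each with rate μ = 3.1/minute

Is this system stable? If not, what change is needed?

Stability requires ρ = λ/(cμ) < 1
ρ = 34.3/(5 × 3.1) = 34.3/15.50 = 2.2129
Since 2.2129 ≥ 1, the system is UNSTABLE.
Need c > λ/μ = 34.3/3.1 = 11.06.
Minimum servers needed: c = 12.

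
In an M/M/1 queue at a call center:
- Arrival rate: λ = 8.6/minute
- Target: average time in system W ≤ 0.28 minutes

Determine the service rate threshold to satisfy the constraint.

For M/M/1: W = 1/(μ-λ)
Need W ≤ 0.28, so 1/(μ-λ) ≤ 0.28
μ - λ ≥ 1/0.28 = 3.5714
μ ≥ 8.6 + 3.5714 = 12.1714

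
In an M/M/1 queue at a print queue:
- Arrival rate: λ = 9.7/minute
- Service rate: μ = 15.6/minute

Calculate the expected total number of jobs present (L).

ρ = λ/μ = 9.7/15.6 = 0.6218
For M/M/1: L = λ/(μ-λ)
L = 9.7/(15.6-9.7) = 9.7/5.90
L = 1.6441 jobs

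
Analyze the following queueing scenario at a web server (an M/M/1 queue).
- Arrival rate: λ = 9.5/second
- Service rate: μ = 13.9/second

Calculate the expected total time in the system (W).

First, compute utilization: ρ = λ/μ = 9.5/13.9 = 0.6835
For M/M/1: W = 1/(μ-λ)
W = 1/(13.9-9.5) = 1/4.40
W = 0.2273 seconds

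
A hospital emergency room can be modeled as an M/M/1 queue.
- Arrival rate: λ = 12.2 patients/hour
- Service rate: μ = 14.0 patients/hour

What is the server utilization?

Server utilization: ρ = λ/μ
ρ = 12.2/14.0 = 0.8714
The server is busy 87.14% of the time.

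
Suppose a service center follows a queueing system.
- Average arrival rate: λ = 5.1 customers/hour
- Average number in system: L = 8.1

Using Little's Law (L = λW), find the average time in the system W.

Little's Law: L = λW, so W = L/λ
W = 8.1/5.1 = 1.5882 hours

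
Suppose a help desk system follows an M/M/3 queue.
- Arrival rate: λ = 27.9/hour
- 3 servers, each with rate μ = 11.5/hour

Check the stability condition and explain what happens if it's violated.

Stability requires ρ = λ/(cμ) < 1
ρ = 27.9/(3 × 11.5) = 27.9/34.50 = 0.8087
Since 0.8087 < 1, the system is STABLE.
The servers are busy 80.87% of the time.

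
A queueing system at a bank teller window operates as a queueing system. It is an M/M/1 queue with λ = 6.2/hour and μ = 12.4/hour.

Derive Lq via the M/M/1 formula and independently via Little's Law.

Method 1 (direct): Lq = λ²/(μ(μ-λ)) = 38.44/(12.4 × 6.20) = 0.5000

Method 2 (Little's Law):
W = 1/(μ-λ) = 1/6.20 = 0.1613
Wq = W - 1/μ = 0.1613 - 0.08065 = 0.08065
Lq = λWq = 6.2 × 0.08065 = 0.5000 ✔ (matches Method 1)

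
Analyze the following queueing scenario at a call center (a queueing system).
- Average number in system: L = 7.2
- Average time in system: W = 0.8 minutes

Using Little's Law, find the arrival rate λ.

Little's Law: L = λW, so λ = L/W
λ = 7.2/0.8 = 9.0000 calls/minute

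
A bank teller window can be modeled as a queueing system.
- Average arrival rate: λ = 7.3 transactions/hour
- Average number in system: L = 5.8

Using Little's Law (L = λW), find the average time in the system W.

Little's Law: L = λW, so W = L/λ
W = 5.8/7.3 = 0.7945 hours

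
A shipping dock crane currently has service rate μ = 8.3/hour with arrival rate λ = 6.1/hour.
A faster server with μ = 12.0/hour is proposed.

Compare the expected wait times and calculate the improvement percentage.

System 1: ρ₁ = 6.1/8.3 = 0.7349, W₁ = 1/(8.3-6.1) = 0.4545
System 2: ρ₂ = 6.1/12.0 = 0.5083, W₂ = 1/(12.0-6.1) = 0.1695
Improvement: (W₁-W₂)/W₁ = (0.4545-0.1695)/0.4545 = 62.71%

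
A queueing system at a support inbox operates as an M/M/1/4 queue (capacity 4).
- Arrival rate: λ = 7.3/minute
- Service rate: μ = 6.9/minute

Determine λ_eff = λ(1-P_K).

ρ = λ/μ = 7.3/6.9 = 1.0580
P₀ = (1-ρ)/(1-ρ^(K+1)) = (1-1.0580)/(1-1.0580^5) = -0.05800/-0.3256 = 0.1781
P_K = P₀×ρ^K = 0.1781 × 1.0580^4 = 0.1781 × 1.2530 = 0.2232
λ_eff = λ(1-P_K) = 7.3 × (1 - 0.22315) = 7.3 × 0.77685 = 5.6710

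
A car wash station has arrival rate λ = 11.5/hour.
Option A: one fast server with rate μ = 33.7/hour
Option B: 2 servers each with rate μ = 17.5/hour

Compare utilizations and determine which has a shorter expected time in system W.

Option A: single server μ = 33.7 (M/M/1)
  ρ_A = 11.5/33.7 = 0.3412
  W_A = 1/(μ-λ) = 1/(33.7-11.5) = 1/22.20 = 0.04505

Option B: 2 servers μ = 17.5 (M/M/2)
  ρ_B = λ/(cμ) = 11.5/(2×17.5) = 0.3286
  Offered load a = λ/μ = cρ = 11.5/17.5 = 0.6571
  P₀ = [ Σₙ₌₀^1 aⁿ/n! + a^2/(2!(1-ρ)) ]⁻¹
  Σ = a^0/0! + a^1/1! = 1.0000 + 0.6571 = 1.6571
  a^2/(2!(1-ρ)) = 0.4318/(2 × 0.6714) = 0.3216
  P₀ = 1/(1.6571 + 0.3216) = 0.5054
  Lq = P₀·a^2·ρ / (2!(1-ρ)²) = 0.50538 × 0.43184 × 0.32857 / (2 × 0.45082) = 0.07953
  Wq_B = Lq/λ = 0.07953/11.5 = 0.006916
  W_B = Wq_B + 1/μ = 0.006916 + 0.05714 = 0.06406

Since W_A = 0.04505 < W_B = 0.06406, Option A (single fast server) has the shorter time in system.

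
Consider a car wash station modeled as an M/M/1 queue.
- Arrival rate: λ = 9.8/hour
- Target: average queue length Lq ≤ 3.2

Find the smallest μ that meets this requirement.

For M/M/1: Lq = λ²/(μ(μ-λ))
Need Lq ≤ 3.2, i.e. μ(μ-λ) ≥ λ²/3.2
μ² - 9.8μ - 96.04/3.2 ≥ 0  →  μ² - 9.8μ - 30.0125 ≥ 0
Quadratic formula (positive root): μ = [λ + √(λ² + 4×30.0125)]/2
Discriminant: 96.04 + 4×30.0125 = 216.0900, √216.0900 = 14.7000
μ ≥ (9.8 + 14.7000)/2 = 12.2500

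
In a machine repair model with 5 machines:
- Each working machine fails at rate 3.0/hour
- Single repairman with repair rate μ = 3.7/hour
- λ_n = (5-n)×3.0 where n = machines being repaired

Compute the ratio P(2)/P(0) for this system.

P(2)/P(0) = ∏_{i=0}^{2-1} λ_i/μ_{i+1}
= (5-0)×3.0/3.7 × (5-1)×3.0/3.7
= 13.1483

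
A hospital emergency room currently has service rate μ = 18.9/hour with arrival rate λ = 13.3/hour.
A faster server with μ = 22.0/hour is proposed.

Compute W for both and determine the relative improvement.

System 1: ρ₁ = 13.3/18.9 = 0.7037, W₁ = 1/(18.9-13.3) = 0.17857
System 2: ρ₂ = 13.3/22.0 = 0.6045, W₂ = 1/(22.0-13.3) = 0.11494
Improvement: (W₁-W₂)/W₁ = (0.17857-0.11494)/0.17857 = 35.63%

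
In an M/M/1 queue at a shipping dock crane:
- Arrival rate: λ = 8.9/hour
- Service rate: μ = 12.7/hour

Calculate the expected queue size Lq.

ρ = λ/μ = 8.9/12.7 = 0.7008
For M/M/1: Lq = λ²/(μ(μ-λ))
Lq = 79.21/(12.7 × 3.80)
Lq = 1.6413 containers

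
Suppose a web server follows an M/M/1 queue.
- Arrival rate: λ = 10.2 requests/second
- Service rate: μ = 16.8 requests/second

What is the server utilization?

Server utilization: ρ = λ/μ
ρ = 10.2/16.8 = 0.6071
The server is busy 60.71% of the time.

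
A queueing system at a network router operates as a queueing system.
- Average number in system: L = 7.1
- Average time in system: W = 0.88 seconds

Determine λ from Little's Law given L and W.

Little's Law: L = λW, so λ = L/W
λ = 7.1/0.88 = 8.0682 packets/second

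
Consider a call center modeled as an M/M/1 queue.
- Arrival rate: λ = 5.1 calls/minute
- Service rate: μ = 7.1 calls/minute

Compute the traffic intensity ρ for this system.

Server utilization: ρ = λ/μ
ρ = 5.1/7.1 = 0.7183
The server is busy 71.83% of the time.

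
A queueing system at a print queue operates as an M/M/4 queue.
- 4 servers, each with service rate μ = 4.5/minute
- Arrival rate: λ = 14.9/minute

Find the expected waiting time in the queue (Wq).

Traffic intensity: ρ = λ/(cμ) = 14.9/(4×4.5) = 0.8278
Since ρ = 0.8278 < 1, system is stable.
Offered load a = λ/μ = cρ = 14.9/4.5 = 3.3111
P₀ = [ Σₙ₌₀^3 aⁿ/n! + a^4/(4!(1-ρ)) ]⁻¹
Σ = a^0/0! + a^1/1! + a^2/2! + a^3/3! = 1.0000 + 3.3111 + 5.4817 + 6.0502 = 15.8430
a^4/(4!(1-ρ)) = 120.1974/(24 × 0.1722222) = 29.0800
P₀ = 1/(15.8430 + 29.0800) = 0.02226
Lq = P₀·a^4·ρ / (4!(1-ρ)²) = 0.022260 × 120.1974 × 0.82778 / (24 × 0.029660) = 3.1114
Wq = Lq/λ = 3.1114/14.9 = 0.2088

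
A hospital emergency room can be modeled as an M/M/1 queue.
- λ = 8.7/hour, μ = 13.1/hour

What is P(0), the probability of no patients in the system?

ρ = λ/μ = 8.7/13.1 = 0.6641
P(0) = 1 - ρ = 1 - 0.6641 = 0.3359
The server is idle 33.59% of the time.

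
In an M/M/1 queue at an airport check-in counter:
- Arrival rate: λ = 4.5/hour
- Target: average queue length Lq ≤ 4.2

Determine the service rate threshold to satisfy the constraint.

For M/M/1: Lq = λ²/(μ(μ-λ))
Need Lq ≤ 4.2, i.e. μ(μ-λ) ≥ λ²/4.2
μ² - 4.5μ - 20.25/4.2 ≥ 0  →  μ² - 4.5μ - 4.82143 ≥ 0
Quadratic formula (positive root): μ = [λ + √(λ² + 4×4.82143)]/2
Discriminant: 20.25 + 4×4.82143 = 39.5357, √39.5357 = 6.2877
μ ≥ (4.5 + 6.2877)/2 = 5.3939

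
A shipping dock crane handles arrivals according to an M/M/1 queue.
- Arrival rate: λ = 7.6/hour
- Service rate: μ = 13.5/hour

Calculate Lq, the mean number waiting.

ρ = λ/μ = 7.6/13.5 = 0.5630
For M/M/1: Lq = λ²/(μ(μ-λ))
Lq = 57.76/(13.5 × 5.90)
Lq = 0.7252 containers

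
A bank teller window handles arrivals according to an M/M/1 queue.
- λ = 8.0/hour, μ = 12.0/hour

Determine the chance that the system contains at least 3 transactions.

ρ = λ/μ = 8.0/12.0 = 0.6667
P(N ≥ n) = ρⁿ
P(N ≥ 3) = 0.6667^3
P(N ≥ 3) = 0.2963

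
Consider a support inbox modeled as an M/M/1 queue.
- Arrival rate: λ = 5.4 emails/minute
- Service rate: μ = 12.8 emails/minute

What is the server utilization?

Server utilization: ρ = λ/μ
ρ = 5.4/12.8 = 0.4219
The server is busy 42.19% of the time.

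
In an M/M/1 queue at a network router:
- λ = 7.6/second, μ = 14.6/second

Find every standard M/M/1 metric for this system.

Step 1: ρ = λ/μ = 7.6/14.6 = 0.5205
Step 2: L = λ/(μ-λ) = 7.6/7.00 = 1.0857
Step 3: Lq = λ²/(μ(μ-λ)) = 57.76/(14.6×7.00) = 0.5652
Step 4: W = 1/(μ-λ) = 1/7.00 = 0.14286
Step 5: Wq = λ/(μ(μ-λ)) = 7.6/(14.6×7.00) = 0.07436
Step 6: P(0) = 1-ρ = 0.4795
Verify: L = λW = 7.6×0.14286 = 1.0857 ✔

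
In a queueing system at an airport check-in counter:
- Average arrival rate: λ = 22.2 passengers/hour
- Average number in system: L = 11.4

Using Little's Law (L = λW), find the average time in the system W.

Little's Law: L = λW, so W = L/λ
W = 11.4/22.2 = 0.5135 hours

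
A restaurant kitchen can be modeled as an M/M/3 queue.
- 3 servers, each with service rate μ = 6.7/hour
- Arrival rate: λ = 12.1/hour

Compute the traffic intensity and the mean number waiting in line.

Traffic intensity: ρ = λ/(cμ) = 12.1/(3×6.7) = 0.6020
Since ρ = 0.6020 < 1, system is stable.
Offered load a = λ/μ = cρ = 12.1/6.7 = 1.8060
P₀ = [ Σₙ₌₀^2 aⁿ/n! + a^3/(3!(1-ρ)) ]⁻¹
Σ = a^0/0! + a^1/1! + a^2/2! = 1.00000 + 1.80597 + 1.63076 = 4.4367
a^3/(3!(1-ρ)) = 5.8902/(6 × 0.39801) = 2.4665
P₀ = 1/(4.4367 + 2.4665) = 0.1449
Lq = P₀·a^3·ρ / (3!(1-ρ)²) = 0.14486 × 5.8902 × 0.60199 / (6 × 0.15841) = 0.5404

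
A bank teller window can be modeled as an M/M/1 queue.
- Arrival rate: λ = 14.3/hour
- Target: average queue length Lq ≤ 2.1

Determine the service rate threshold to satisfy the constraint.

For M/M/1: Lq = λ²/(μ(μ-λ))
Need Lq ≤ 2.1, i.e. μ(μ-λ) ≥ λ²/2.1
μ² - 14.3μ - 204.49/2.1 ≥ 0  →  μ² - 14.3μ - 97.3762 ≥ 0
Quadratic formula (positive root): μ = [λ + √(λ² + 4×97.3762)]/2
Discriminant: 204.49 + 4×97.3762 = 593.9948, √593.9948 = 24.3720
μ ≥ (14.3 + 24.3720)/2 = 19.3360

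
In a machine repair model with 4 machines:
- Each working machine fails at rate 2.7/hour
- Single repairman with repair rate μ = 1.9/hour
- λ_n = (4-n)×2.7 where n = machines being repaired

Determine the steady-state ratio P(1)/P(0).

P(1)/P(0) = ∏_{i=0}^{1-1} λ_i/μ_{i+1}
= (4-0)×2.7/1.9
= 5.6842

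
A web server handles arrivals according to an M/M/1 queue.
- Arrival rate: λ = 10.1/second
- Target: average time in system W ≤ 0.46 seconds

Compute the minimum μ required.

For M/M/1: W = 1/(μ-λ)
Need W ≤ 0.46, so 1/(μ-λ) ≤ 0.46
μ - λ ≥ 1/0.46 = 2.1739
μ ≥ 10.1 + 2.1739 = 12.2739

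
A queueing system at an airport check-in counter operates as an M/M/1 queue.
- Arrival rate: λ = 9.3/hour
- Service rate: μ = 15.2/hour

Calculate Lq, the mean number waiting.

ρ = λ/μ = 9.3/15.2 = 0.6118
For M/M/1: Lq = λ²/(μ(μ-λ))
Lq = 86.49/(15.2 × 5.90)
Lq = 0.9644 passengers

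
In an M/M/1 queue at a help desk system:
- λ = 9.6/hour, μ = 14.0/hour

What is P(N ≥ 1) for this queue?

ρ = λ/μ = 9.6/14.0 = 0.6857
P(N ≥ n) = ρⁿ
P(N ≥ 1) = 0.6857^1
P(N ≥ 1) = 0.6857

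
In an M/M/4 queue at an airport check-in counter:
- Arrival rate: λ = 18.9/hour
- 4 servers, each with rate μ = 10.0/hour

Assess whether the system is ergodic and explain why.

Stability requires ρ = λ/(cμ) < 1
ρ = 18.9/(4 × 10.0) = 18.9/40.00 = 0.4725
Since 0.4725 < 1, the system is STABLE.
The servers are busy 47.25% of the time.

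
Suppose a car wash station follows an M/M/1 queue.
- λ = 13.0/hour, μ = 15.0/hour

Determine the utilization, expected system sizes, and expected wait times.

Step 1: ρ = λ/μ = 13.0/15.0 = 0.8667
Step 2: L = λ/(μ-λ) = 13.0/2.00 = 6.5000
Step 3: Lq = λ²/(μ(μ-λ)) = 169.00/(15.0×2.00) = 5.6333
Step 4: W = 1/(μ-λ) = 1/2.00 = 0.5000
Step 5: Wq = λ/(μ(μ-λ)) = 13.0/(15.0×2.00) = 0.4333
Step 6: P(0) = 1-ρ = 0.1333
Verify: L = λW = 13.0×0.5000 = 6.5000 ✔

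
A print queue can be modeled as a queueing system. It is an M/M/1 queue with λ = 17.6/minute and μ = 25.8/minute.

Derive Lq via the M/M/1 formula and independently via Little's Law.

Method 1 (direct): Lq = λ²/(μ(μ-λ)) = 309.76/(25.8 × 8.20) = 1.4642

Method 2 (Little's Law):
W = 1/(μ-λ) = 1/8.20 = 0.1219512
Wq = W - 1/μ = 0.1219512 - 0.03875969 = 0.083192
Lq = λWq = 17.6 × 0.083192 = 1.4642 ✔ (matches Method 1)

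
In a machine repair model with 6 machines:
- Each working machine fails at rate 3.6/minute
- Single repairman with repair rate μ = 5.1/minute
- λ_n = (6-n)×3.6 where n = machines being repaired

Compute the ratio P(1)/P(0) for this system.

P(1)/P(0) = ∏_{i=0}^{1-1} λ_i/μ_{i+1}
= (6-0)×3.6/5.1
= 4.2353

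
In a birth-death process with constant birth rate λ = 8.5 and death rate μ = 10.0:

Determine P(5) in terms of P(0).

For constant rates: P(n)/P(0) = (λ/μ)^n
P(5)/P(0) = (8.5/10.0)^5 = 0.8500^5 = 0.4437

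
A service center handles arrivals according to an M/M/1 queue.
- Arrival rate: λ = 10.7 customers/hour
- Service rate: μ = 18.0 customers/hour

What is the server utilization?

Server utilization: ρ = λ/μ
ρ = 10.7/18.0 = 0.5944
The server is busy 59.44% of the time.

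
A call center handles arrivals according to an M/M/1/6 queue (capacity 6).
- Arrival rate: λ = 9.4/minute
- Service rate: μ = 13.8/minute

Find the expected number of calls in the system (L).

ρ = λ/μ = 9.4/13.8 = 0.68116
P₀ = (1-ρ)/(1-ρ^(K+1)) = (1-0.68116)/(1-0.68116^7) = 0.3188/0.9320 = 0.3421
P_K = P₀×ρ^K = 0.3421 × 0.68116^6 = 0.3421 × 0.09988 = 0.03417
L = ρ[1 - (K+1)ρ^K + Kρ^(K+1)] / [(1-ρ)(1-ρ^(K+1))]
L = 0.68116 × (1 - 7×0.099884 + 6×0.068037) / ((1 - 0.68116) × (1 - 0.068037)) = 1.6253 calls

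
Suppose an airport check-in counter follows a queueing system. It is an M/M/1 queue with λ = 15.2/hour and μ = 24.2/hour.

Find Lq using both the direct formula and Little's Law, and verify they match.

Method 1 (direct): Lq = λ²/(μ(μ-λ)) = 231.04/(24.2 × 9.00) = 1.0608

Method 2 (Little's Law):
W = 1/(μ-λ) = 1/9.00 = 0.11111
Wq = W - 1/μ = 0.11111 - 0.041322 = 0.06979
Lq = λWq = 15.2 × 0.06979 = 1.0608 ✔ (matches Method 1)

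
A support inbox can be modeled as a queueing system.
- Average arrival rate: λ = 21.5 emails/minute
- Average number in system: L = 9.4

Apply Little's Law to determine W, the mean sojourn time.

Little's Law: L = λW, so W = L/λ
W = 9.4/21.5 = 0.4372 minutes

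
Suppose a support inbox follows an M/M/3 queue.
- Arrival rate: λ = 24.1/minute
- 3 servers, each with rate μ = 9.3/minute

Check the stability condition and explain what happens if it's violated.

Stability requires ρ = λ/(cμ) < 1
ρ = 24.1/(3 × 9.3) = 24.1/27.90 = 0.8638
Since 0.8638 < 1, the system is STABLE.
The servers are busy 86.38% of the time.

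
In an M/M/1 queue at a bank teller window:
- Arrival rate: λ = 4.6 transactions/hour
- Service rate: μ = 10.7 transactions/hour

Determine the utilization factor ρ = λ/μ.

Server utilization: ρ = λ/μ
ρ = 4.6/10.7 = 0.4299
The server is busy 42.99% of the time.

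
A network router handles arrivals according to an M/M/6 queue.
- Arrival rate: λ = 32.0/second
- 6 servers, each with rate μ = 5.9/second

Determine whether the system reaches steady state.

Stability requires ρ = λ/(cμ) < 1
ρ = 32.0/(6 × 5.9) = 32.0/35.40 = 0.9040
Since 0.9040 < 1, the system is STABLE.
The servers are busy 90.40% of the time.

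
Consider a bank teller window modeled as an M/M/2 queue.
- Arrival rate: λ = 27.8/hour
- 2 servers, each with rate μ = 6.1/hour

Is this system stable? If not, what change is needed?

Stability requires ρ = λ/(cμ) < 1
ρ = 27.8/(2 × 6.1) = 27.8/12.20 = 2.2787
Since 2.2787 ≥ 1, the system is UNSTABLE.
Need c > λ/μ = 27.8/6.1 = 4.56.
Minimum servers needed: c = 5.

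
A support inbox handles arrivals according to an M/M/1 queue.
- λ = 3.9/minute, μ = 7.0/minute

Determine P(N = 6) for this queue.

ρ = λ/μ = 3.9/7.0 = 0.55714
P(n) = (1-ρ)ρⁿ
P(6) = (1-0.55714) × 0.55714^6
P(6) = 0.4429 × 0.02991
P(6) = 0.01325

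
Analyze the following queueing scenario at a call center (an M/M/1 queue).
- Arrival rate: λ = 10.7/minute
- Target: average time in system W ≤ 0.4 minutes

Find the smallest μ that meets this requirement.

For M/M/1: W = 1/(μ-λ)
Need W ≤ 0.4, so 1/(μ-λ) ≤ 0.4
μ - λ ≥ 1/0.4 = 2.5000
μ ≥ 10.7 + 2.5000 = 13.2000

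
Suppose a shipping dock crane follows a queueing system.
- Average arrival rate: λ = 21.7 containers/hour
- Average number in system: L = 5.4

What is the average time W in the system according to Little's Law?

Little's Law: L = λW, so W = L/λ
W = 5.4/21.7 = 0.2488 hours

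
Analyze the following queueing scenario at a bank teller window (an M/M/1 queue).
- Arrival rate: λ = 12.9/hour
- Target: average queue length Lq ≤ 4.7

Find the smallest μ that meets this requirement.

For M/M/1: Lq = λ²/(μ(μ-λ))
Need Lq ≤ 4.7, i.e. μ(μ-λ) ≥ λ²/4.7
μ² - 12.9μ - 166.41/4.7 ≥ 0  →  μ² - 12.9μ - 35.40638 ≥ 0
Quadratic formula (positive root): μ = [λ + √(λ² + 4×35.40638)]/2
Discriminant: 166.41 + 4×35.40638 = 308.0355, √308.0355 = 17.55094
μ ≥ (12.9 + 17.55094)/2 = 15.2255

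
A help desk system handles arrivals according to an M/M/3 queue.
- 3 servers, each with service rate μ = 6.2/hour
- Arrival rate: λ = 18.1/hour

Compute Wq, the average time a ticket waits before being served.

Traffic intensity: ρ = λ/(cμ) = 18.1/(3×6.2) = 0.9731
Since ρ = 0.9731 < 1, system is stable.
Offered load a = λ/μ = cρ = 18.1/6.2 = 2.9194
P₀ = [ Σₙ₌₀^2 aⁿ/n! + a^3/(3!(1-ρ)) ]⁻¹
Σ = a^0/0! + a^1/1! + a^2/2! = 1.0000 + 2.9194 + 4.2613 = 8.1807
a^3/(3!(1-ρ)) = 24.88059/(6 × 0.02688172) = 154.2597
P₀ = 1/(8.1807 + 154.2597) = 0.006156
Lq = P₀·a^3·ρ / (3!(1-ρ)²) = 0.00615611 × 24.8806 × 0.973118 / (6 × 0.000722627) = 34.3769
Wq = Lq/λ = 34.3769/18.1 = 1.8993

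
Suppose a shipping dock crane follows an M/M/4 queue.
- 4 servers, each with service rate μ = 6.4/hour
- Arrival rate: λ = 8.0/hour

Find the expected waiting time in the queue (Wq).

Traffic intensity: ρ = λ/(cμ) = 8.0/(4×6.4) = 0.3125
Since ρ = 0.3125 < 1, system is stable.
Offered load a = λ/μ = cρ = 8.0/6.4 = 1.2500
P₀ = [ Σₙ₌₀^3 aⁿ/n! + a^4/(4!(1-ρ)) ]⁻¹
Σ = a^0/0! + a^1/1! + a^2/2! + a^3/3! = 1.0000 + 1.2500 + 0.78125 + 0.32552 = 3.3568
a^4/(4!(1-ρ)) = 2.4414/(24 × 0.6875) = 0.1480
P₀ = 1/(3.3568 + 0.1480) = 0.2853
Lq = P₀·a^4·ρ / (4!(1-ρ)²) = 0.2853 × 2.4414 × 0.3125 / (24 × 0.4727) = 0.01919
Wq = Lq/λ = 0.01919/8.0 = 0.002399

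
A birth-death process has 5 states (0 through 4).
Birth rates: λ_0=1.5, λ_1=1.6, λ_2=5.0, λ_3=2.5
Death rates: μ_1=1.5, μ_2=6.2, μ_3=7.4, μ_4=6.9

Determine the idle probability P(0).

Ratios P(n)/P(0) = (λ₀···λₙ₋₁)/(μ₁···μₙ):
P(1)/P(0) = (1.5)/(1.5) = 1.0000
P(2)/P(0) = (1.5×1.6)/(1.5×6.2) = 0.25806
P(3)/P(0) = (1.5×1.6×5.0)/(1.5×6.2×7.4) = 0.17437
P(4)/P(0) = (1.5×1.6×5.0×2.5)/(1.5×6.2×7.4×6.9) = 0.063177

Normalization: ∑ P(n) = 1
P(0) × (1.0000 + 1.0000 + 0.25806 + 0.17437 + 0.063177) = 1
P(0) × 2.4956 = 1
P(0) = 1/2.4956 = 0.4007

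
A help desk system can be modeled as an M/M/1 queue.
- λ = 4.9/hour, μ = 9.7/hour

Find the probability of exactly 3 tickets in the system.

ρ = λ/μ = 4.9/9.7 = 0.50515
P(n) = (1-ρ)ρⁿ
P(3) = (1-0.50515) × 0.50515^3
P(3) = 0.4949 × 0.1289
P(3) = 0.06379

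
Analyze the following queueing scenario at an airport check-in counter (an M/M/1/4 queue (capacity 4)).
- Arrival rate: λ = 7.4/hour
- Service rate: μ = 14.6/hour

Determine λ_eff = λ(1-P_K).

ρ = λ/μ = 7.4/14.6 = 0.50685
P₀ = (1-ρ)/(1-ρ^(K+1)) = (1-0.50685)/(1-0.50685^5) = 0.4931/0.9665 = 0.5102
P_K = P₀×ρ^K = 0.5102 × 0.50685^4 = 0.5102 × 0.06600 = 0.03367
λ_eff = λ(1-P_K) = 7.4 × (1 - 0.03367) = 7.4 × 0.96633 = 7.1508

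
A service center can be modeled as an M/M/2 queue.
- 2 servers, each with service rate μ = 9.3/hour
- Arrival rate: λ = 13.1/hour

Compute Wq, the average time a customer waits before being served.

Traffic intensity: ρ = λ/(cμ) = 13.1/(2×9.3) = 0.7043
Since ρ = 0.7043 < 1, system is stable.
Offered load a = λ/μ = cρ = 13.1/9.3 = 1.4086
P₀ = [ Σₙ₌₀^1 aⁿ/n! + a^2/(2!(1-ρ)) ]⁻¹
Σ = a^0/0! + a^1/1! = 1.0000 + 1.4086 = 2.4086
a^2/(2!(1-ρ)) = 1.98416/(2 × 0.295699) = 3.3550
P₀ = 1/(2.4086 + 3.3550) = 0.1735
Lq = P₀·a^2·ρ / (2!(1-ρ)²) = 0.17350 × 1.9842 × 0.70430 / (2 × 0.087438) = 1.3865
Wq = Lq/λ = 1.3865/13.1 = 0.1058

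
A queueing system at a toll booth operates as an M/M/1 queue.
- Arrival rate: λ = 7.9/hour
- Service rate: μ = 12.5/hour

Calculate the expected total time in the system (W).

First, compute utilization: ρ = λ/μ = 7.9/12.5 = 0.6320
For M/M/1: W = 1/(μ-λ)
W = 1/(12.5-7.9) = 1/4.60
W = 0.2174 hours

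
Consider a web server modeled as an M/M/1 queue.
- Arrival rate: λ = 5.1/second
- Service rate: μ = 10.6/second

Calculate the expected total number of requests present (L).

ρ = λ/μ = 5.1/10.6 = 0.4811
For M/M/1: L = λ/(μ-λ)
L = 5.1/(10.6-5.1) = 5.1/5.50
L = 0.9273 requests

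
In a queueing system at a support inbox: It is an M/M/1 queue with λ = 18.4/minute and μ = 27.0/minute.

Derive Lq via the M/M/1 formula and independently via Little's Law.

Method 1 (direct): Lq = λ²/(μ(μ-λ)) = 338.56/(27.0 × 8.60) = 1.4581

Method 2 (Little's Law):
W = 1/(μ-λ) = 1/8.60 = 0.116279
Wq = W - 1/μ = 0.116279 - 0.0370370 = 0.079242
Lq = λWq = 18.4 × 0.079242 = 1.4581 ✔ (matches Method 1)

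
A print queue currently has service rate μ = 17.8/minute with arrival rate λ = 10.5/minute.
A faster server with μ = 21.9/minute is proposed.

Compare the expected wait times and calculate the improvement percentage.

System 1: ρ₁ = 10.5/17.8 = 0.5899, W₁ = 1/(17.8-10.5) = 0.136986
System 2: ρ₂ = 10.5/21.9 = 0.4795, W₂ = 1/(21.9-10.5) = 0.0877193
Improvement: (W₁-W₂)/W₁ = (0.136986-0.0877193)/0.136986 = 35.96%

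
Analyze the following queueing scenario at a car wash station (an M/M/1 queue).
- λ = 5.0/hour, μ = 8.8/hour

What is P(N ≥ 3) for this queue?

ρ = λ/μ = 5.0/8.8 = 0.5682
P(N ≥ n) = ρⁿ
P(N ≥ 3) = 0.5682^3
P(N ≥ 3) = 0.1834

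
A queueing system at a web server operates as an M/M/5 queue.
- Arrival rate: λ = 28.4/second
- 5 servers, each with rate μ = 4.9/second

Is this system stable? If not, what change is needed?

Stability requires ρ = λ/(cμ) < 1
ρ = 28.4/(5 × 4.9) = 28.4/24.50 = 1.1592
Since 1.1592 ≥ 1, the system is UNSTABLE.
Need c > λ/μ = 28.4/4.9 = 5.80.
Minimum servers needed: c = 6.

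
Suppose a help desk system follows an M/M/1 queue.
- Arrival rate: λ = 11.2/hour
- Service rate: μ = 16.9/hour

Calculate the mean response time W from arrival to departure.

First, compute utilization: ρ = λ/μ = 11.2/16.9 = 0.6627
For M/M/1: W = 1/(μ-λ)
W = 1/(16.9-11.2) = 1/5.70
W = 0.1754 hours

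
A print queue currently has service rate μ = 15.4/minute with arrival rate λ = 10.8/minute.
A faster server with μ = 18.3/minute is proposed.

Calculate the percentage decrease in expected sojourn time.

System 1: ρ₁ = 10.8/15.4 = 0.7013, W₁ = 1/(15.4-10.8) = 0.21739
System 2: ρ₂ = 10.8/18.3 = 0.5902, W₂ = 1/(18.3-10.8) = 0.13333
Improvement: (W₁-W₂)/W₁ = (0.21739-0.13333)/0.21739 = 38.67%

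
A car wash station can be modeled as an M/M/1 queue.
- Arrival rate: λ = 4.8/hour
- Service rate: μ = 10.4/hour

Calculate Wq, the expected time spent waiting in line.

First, compute utilization: ρ = λ/μ = 4.8/10.4 = 0.4615
For M/M/1: Wq = λ/(μ(μ-λ))
Wq = 4.8/(10.4 × (10.4-4.8))
Wq = 4.8/(10.4 × 5.60)
Wq = 0.08242 hours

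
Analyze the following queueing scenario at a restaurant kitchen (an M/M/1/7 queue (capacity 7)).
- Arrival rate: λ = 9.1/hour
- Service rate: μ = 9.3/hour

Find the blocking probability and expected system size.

ρ = λ/μ = 9.1/9.3 = 0.97849
P₀ = (1-ρ)/(1-ρ^(K+1)) = (1-0.97849)/(1-0.97849^8) = 0.02151/0.1597 = 0.1347
P_K = P₀×ρ^K = 0.1347 × 0.97849^7 = 0.1347 × 0.8588 = 0.1157
Blocking probability P_7 = 0.1157 (11.57%)
L = ρ[1 - (K+1)ρ^K + Kρ^(K+1)] / [(1-ρ)(1-ρ^(K+1))]
L = 0.97849 × (1 - 8×0.8588053 + 7×0.8403324) / ((1 - 0.97849) × (1 - 0.8403324)) = 3.3859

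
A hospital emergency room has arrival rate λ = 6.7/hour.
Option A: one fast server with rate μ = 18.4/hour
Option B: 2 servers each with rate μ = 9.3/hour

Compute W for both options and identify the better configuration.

Option A: single server μ = 18.4 (M/M/1)
  ρ_A = 6.7/18.4 = 0.3641
  W_A = 1/(μ-λ) = 1/(18.4-6.7) = 1/11.70 = 0.08547

Option B: 2 servers μ = 9.3 (M/M/2)
  ρ_B = λ/(cμ) = 6.7/(2×9.3) = 0.3602
  Offered load a = λ/μ = cρ = 6.7/9.3 = 0.7204
  P₀ = [ Σₙ₌₀^1 aⁿ/n! + a^2/(2!(1-ρ)) ]⁻¹
  Σ = a^0/0! + a^1/1! = 1.0000 + 0.7204 = 1.7204
  a^2/(2!(1-ρ)) = 0.5190/(2 × 0.6398) = 0.4056
  P₀ = 1/(1.7204 + 0.4056) = 0.4704
  Lq = P₀·a^2·ρ / (2!(1-ρ)²) = 0.4704 × 0.5190 × 0.3602 / (2 × 0.4093) = 0.1074
  Wq_B = Lq/λ = 0.107417/6.7 = 0.016032
  W_B = Wq_B + 1/μ = 0.016032 + 0.10753 = 0.1236

Since W_A = 0.08547 < W_B = 0.1236, Option A (single fast server) has the shorter time in system.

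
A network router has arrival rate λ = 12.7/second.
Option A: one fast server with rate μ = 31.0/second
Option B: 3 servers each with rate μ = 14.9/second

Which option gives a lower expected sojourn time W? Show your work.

Option A: single server μ = 31.0 (M/M/1)
  ρ_A = 12.7/31.0 = 0.4097
  W_A = 1/(μ-λ) = 1/(31.0-12.7) = 1/18.30 = 0.05464

Option B: 3 servers μ = 14.9 (M/M/3)
  ρ_B = λ/(cμ) = 12.7/(3×14.9) = 0.2841
  Offered load a = λ/μ = cρ = 12.7/14.9 = 0.8523
  P₀ = [ Σₙ₌₀^2 aⁿ/n! + a^3/(3!(1-ρ)) ]⁻¹
  Σ = a^0/0! + a^1/1! + a^2/2! = 1.0000 + 0.85235 + 0.36325 = 2.2156
  a^3/(3!(1-ρ)) = 0.6192/(6 × 0.7159) = 0.1442
  P₀ = 1/(2.2156 + 0.1442) = 0.4238
  Lq = P₀·a^3·ρ / (3!(1-ρ)²) = 0.42377 × 0.61923 × 0.28412 / (6 × 0.51249) = 0.02425
  Wq_B = Lq/λ = 0.02425/12.7 = 0.001909
  W_B = Wq_B + 1/μ = 0.001909 + 0.06711 = 0.06902

Since W_A = 0.05464 < W_B = 0.06902, Option A (single fast server) has the shorter time in system.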